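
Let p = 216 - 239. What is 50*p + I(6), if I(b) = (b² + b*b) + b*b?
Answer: -1042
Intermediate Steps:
I(b) = 3*b² (I(b) = (b² + b²) + b² = 2*b² + b² = 3*b²)
p = -23
50*p + I(6) = 50*(-23) + 3*6² = -1150 + 3*36 = -1150 + 108 = -1042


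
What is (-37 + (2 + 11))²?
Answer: 576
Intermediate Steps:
(-37 + (2 + 11))² = (-37 + 13)² = (-24)² = 576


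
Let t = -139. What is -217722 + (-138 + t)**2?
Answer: -140993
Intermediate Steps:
-217722 + (-138 + t)**2 = -217722 + (-138 - 139)**2 = -217722 + (-277)**2 = -217722 + 76729 = -140993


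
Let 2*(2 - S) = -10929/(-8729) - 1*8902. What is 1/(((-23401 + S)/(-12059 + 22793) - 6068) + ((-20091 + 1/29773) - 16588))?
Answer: -1859762227652/79502538903185103 ≈ -2.3392e-5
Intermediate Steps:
S = 77729545/17458 (S = 2 - (-10929/(-8729) - 1*8902)/2 = 2 - (-10929*(-1/8729) - 8902)/2 = 2 - (10929/8729 - 8902)/2 = 2 - 1/2*(-77694629/8729) = 2 + 77694629/17458 = 77729545/17458 ≈ 4452.4)
1/(((-23401 + S)/(-12059 + 22793) - 6068) + ((-20091 + 1/29773) - 16588)) = 1/(((-23401 + 77729545/17458)/(-12059 + 22793) - 6068) + ((-20091 + 1/29773) - 16588)) = 1/((-330805113/17458/10734 - 6068) + ((-20091 + 1/29773) - 16588)) = 1/((-330805113/17458*1/10734 - 6068) + (-598169342/29773 - 16588)) = 1/((-110268371/62464724 - 6068) - 1092043866/29773) = 1/(-379146213603/62464724 - 1092043866/29773) = 1/(-79502538903185103/1859762227652) = -1859762227652/79502538903185103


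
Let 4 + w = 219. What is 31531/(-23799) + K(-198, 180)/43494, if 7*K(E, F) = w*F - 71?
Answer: -2893511209/2415265314 ≈ -1.1980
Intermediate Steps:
w = 215 (w = -4 + 219 = 215)
K(E, F) = -71/7 + 215*F/7 (K(E, F) = (215*F - 71)/7 = (-71 + 215*F)/7 = -71/7 + 215*F/7)
31531/(-23799) + K(-198, 180)/43494 = 31531/(-23799) + (-71/7 + (215/7)*180)/43494 = 31531*(-1/23799) + (-71/7 + 38700/7)*(1/43494) = -31531/23799 + (38629/7)*(1/43494) = -31531/23799 + 38629/304458 = -2893511209/2415265314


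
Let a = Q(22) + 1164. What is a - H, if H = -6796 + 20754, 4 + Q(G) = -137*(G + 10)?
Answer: -17182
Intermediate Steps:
Q(G) = -1374 - 137*G (Q(G) = -4 - 137*(G + 10) = -4 - 137*(10 + G) = -4 + (-1370 - 137*G) = -1374 - 137*G)
H = 13958
a = -3224 (a = (-1374 - 137*22) + 1164 = (-1374 - 3014) + 1164 = -4388 + 1164 = -3224)
a - H = -3224 - 1*13958 = -3224 - 13958 = -17182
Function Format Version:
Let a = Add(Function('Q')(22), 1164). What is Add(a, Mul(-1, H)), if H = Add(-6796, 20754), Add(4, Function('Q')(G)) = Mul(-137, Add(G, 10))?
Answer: -17182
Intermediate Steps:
Function('Q')(G) = Add(-1374, Mul(-137, G)) (Function('Q')(G) = Add(-4, Mul(-137, Add(G, 10))) = Add(-4, Mul(-137, Add(10, G))) = Add(-4, Add(-1370, Mul(-137, G))) = Add(-1374, Mul(-137, G)))
H = 13958
a = -3224 (a = Add(Add(-1374, Mul(-137, 22)), 1164) = Add(Add(-1374, -3014), 1164) = Add(-4388, 1164) = -3224)
Add(a, Mul(-1, H)) = Add(-3224, Mul(-1, 13958)) = Add(-3224, -13958) = -17182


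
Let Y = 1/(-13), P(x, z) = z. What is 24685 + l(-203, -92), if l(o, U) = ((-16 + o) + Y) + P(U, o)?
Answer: 315418/13 ≈ 24263.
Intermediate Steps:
Y = -1/13 ≈ -0.076923
l(o, U) = -209/13 + 2*o (l(o, U) = ((-16 + o) - 1/13) + o = (-209/13 + o) + o = -209/13 + 2*o)
24685 + l(-203, -92) = 24685 + (-209/13 + 2*(-203)) = 24685 + (-209/13 - 406) = 24685 - 5487/13 = 315418/13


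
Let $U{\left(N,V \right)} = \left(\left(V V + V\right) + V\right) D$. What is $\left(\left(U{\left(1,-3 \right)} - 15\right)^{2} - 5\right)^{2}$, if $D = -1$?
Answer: $101761$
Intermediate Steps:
$U{\left(N,V \right)} = - V^{2} - 2 V$ ($U{\left(N,V \right)} = \left(\left(V V + V\right) + V\right) \left(-1\right) = \left(\left(V^{2} + V\right) + V\right) \left(-1\right) = \left(\left(V + V^{2}\right) + V\right) \left(-1\right) = \left(V^{2} + 2 V\right) \left(-1\right) = - V^{2} - 2 V$)
$\left(\left(U{\left(1,-3 \right)} - 15\right)^{2} - 5\right)^{2} = \left(\left(\left(-1\right) \left(-3\right) \left(2 - 3\right) - 15\right)^{2} - 5\right)^{2} = \left(\left(\left(-1\right) \left(-3\right) \left(-1\right) - 15\right)^{2} - 5\right)^{2} = \left(\left(-3 - 15\right)^{2} - 5\right)^{2} = \left(\left(-18\right)^{2} - 5\right)^{2} = \left(324 - 5\right)^{2} = 319^{2} = 101761$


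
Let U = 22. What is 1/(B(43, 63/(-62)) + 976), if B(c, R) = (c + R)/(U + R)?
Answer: 1301/1272379 ≈ 0.0010225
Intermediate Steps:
B(c, R) = (R + c)/(22 + R) (B(c, R) = (c + R)/(22 + R) = (R + c)/(22 + R))
1/(B(43, 63/(-62)) + 976) = 1/((63/(-62) + 43)/(22 + 63/(-62)) + 976) = 1/((63*(-1/62) + 43)/(22 + 63*(-1/62)) + 976) = 1/((-63/62 + 43)/(22 - 63/62) + 976) = 1/((2603/62)/(1301/62) + 976) = 1/((62/1301)*(2603/62) + 976) = 1/(2603/1301 + 976) = 1/(1272379/1301) = 1301/1272379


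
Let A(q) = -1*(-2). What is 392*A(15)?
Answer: 784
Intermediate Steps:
A(q) = 2
392*A(15) = 392*2 = 784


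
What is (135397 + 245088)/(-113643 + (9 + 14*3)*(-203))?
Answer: -380485/123996 ≈ -3.0685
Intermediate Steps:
(135397 + 245088)/(-113643 + (9 + 14*3)*(-203)) = 380485/(-113643 + (9 + 42)*(-203)) = 380485/(-113643 + 51*(-203)) = 380485/(-113643 - 10353) = 380485/(-123996) = 380485*(-1/123996) = -380485/123996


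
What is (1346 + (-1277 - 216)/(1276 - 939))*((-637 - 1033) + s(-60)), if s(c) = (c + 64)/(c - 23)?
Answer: -62668636926/27971 ≈ -2.2405e+6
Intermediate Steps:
s(c) = (64 + c)/(-23 + c)
(1346 + (-1277 - 216)/(1276 - 939))*((-637 - 1033) + s(-60)) = (1346 + (-1277 - 216)/(1276 - 939))*((-637 - 1033) + (64 - 60)/(-23 - 60)) = (1346 - 1493/337)*(-1670 + 4/(-83)) = (1346 - 1493*1/337)*(-1670 - 1/83*4) = (1346 - 1493/337)*(-1670 - 4/83) = (452109/337)*(-138614/83) = -62668636926/27971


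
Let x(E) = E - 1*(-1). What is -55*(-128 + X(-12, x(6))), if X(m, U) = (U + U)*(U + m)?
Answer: 10890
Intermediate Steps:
x(E) = 1 + E (x(E) = E + 1 = 1 + E)
X(m, U) = 2*U*(U + m) (X(m, U) = (2*U)*(U + m) = 2*U*(U + m))
-55*(-128 + X(-12, x(6))) = -55*(-128 + 2*(1 + 6)*((1 + 6) - 12)) = -55*(-128 + 2*7*(7 - 12)) = -55*(-128 + 2*7*(-5)) = -55*(-128 - 70) = -55*(-198) = 10890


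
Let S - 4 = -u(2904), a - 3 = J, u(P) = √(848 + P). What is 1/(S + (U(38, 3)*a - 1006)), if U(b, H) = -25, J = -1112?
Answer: 26723/714114977 + 2*√938/714114977 ≈ 3.7507e-5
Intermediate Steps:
a = -1109 (a = 3 - 1112 = -1109)
S = 4 - 2*√938 (S = 4 - √(848 + 2904) = 4 - √3752 = 4 - 2*√938 ≈ -57.254)
1/(S + (U(38, 3)*a - 1006)) = 1/((4 - 2*√938) + (-25*(-1109) - 1006)) = 1/((4 - 2*√938) + (27725 - 1006)) = 1/((4 - 2*√938) + 26719) = 1/(26723 - 2*√938)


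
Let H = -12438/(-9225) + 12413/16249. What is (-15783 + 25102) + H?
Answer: 155245221218/16655225 ≈ 9321.1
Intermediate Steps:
H = 35179443/16655225 (H = -12438*(-1/9225) + 12413*(1/16249) = 1382/1025 + 12413/16249 = 35179443/16655225 ≈ 2.1122)
(-15783 + 25102) + H = (-15783 + 25102) + 35179443/16655225 = 9319 + 35179443/16655225 = 155245221218/16655225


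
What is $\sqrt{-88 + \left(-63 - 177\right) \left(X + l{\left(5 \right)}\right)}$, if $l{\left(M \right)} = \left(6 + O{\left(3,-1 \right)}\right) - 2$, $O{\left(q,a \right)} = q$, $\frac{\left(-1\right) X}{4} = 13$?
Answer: $2 \sqrt{2678} \approx 103.5$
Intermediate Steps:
$X = -52$ ($X = \left(-4\right) 13 = -52$)
$l{\left(M \right)} = 7$ ($l{\left(M \right)} = \left(6 + 3\right) - 2 = 9 - 2 = 7$)
$\sqrt{-88 + \left(-63 - 177\right) \left(X + l{\left(5 \right)}\right)} = \sqrt{-88 + \left(-63 - 177\right) \left(-52 + 7\right)} = \sqrt{-88 - -10800} = \sqrt{-88 + 10800} = \sqrt{10712} = 2 \sqrt{2678}$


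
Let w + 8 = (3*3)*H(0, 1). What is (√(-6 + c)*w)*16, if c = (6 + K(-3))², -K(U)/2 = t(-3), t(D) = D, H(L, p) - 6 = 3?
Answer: 1168*√138 ≈ 13721.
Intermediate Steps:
H(L, p) = 9 (H(L, p) = 6 + 3 = 9)
K(U) = 6 (K(U) = -2*(-3) = 6)
c = 144 (c = (6 + 6)² = 12² = 144)
w = 73 (w = -8 + (3*3)*9 = -8 + 9*9 = -8 + 81 = 73)
(√(-6 + c)*w)*16 = (√(-6 + 144)*73)*16 = (√138*73)*16 = (73*√138)*16 = 1168*√138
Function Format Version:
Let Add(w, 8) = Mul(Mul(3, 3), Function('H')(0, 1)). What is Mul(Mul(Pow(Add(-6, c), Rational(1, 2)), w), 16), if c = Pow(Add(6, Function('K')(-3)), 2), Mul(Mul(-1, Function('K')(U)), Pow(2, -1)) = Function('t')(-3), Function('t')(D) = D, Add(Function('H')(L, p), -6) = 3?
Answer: Mul(1168, Pow(138, Rational(1, 2))) ≈ 13721.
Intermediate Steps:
Function('H')(L, p) = 9 (Function('H')(L, p) = Add(6, 3) = 9)
Function('K')(U) = 6 (Function('K')(U) = Mul(-2, -3) = 6)
c = 144 (c = Pow(Add(6, 6), 2) = Pow(12, 2) = 144)
w = 73 (w = Add(-8, Mul(Mul(3, 3), 9)) = Add(-8, Mul(9, 9)) = Add(-8, 81) = 73)
Mul(Mul(Pow(Add(-6, c), Rational(1, 2)), w), 16) = Mul(Mul(Pow(Add(-6, 144), Rational(1, 2)), 73), 16) = Mul(Mul(Pow(138, Rational(1, 2)), 73), 16) = Mul(Mul(73, Pow(138, Rational(1, 2))), 16) = Mul(1168, Pow(138, Rational(1, 2)))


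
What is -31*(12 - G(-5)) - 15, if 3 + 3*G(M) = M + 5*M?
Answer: -728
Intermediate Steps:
G(M) = -1 + 2*M (G(M) = -1 + (M + 5*M)/3 = -1 + (6*M)/3 = -1 + 2*M)
-31*(12 - G(-5)) - 15 = -31*(12 - (-1 + 2*(-5))) - 15 = -31*(12 - (-1 - 10)) - 15 = -31*(12 - 1*(-11)) - 15 = -31*(12 + 11) - 15 = -31*23 - 15 = -713 - 15 = -728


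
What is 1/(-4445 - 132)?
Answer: -1/4577 ≈ -0.00021848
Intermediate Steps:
1/(-4445 - 132) = 1/(-4577) = -1/4577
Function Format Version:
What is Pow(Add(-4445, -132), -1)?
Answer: Rational(-1, 4577) ≈ -0.00021848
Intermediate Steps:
Pow(Add(-4445, -132), -1) = Pow(-4577, -1) = Rational(-1, 4577)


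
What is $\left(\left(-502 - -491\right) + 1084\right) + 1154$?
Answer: $2227$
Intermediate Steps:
$\left(\left(-502 - -491\right) + 1084\right) + 1154 = \left(\left(-502 + 491\right) + 1084\right) + 1154 = \left(-11 + 1084\right) + 1154 = 1073 + 1154 = 2227$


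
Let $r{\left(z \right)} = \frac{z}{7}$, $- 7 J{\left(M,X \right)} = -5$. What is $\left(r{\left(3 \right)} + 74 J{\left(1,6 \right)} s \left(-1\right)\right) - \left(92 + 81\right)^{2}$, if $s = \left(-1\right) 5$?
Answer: $- \frac{207650}{7} \approx -29664.0$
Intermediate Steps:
$J{\left(M,X \right)} = \frac{5}{7}$ ($J{\left(M,X \right)} = \left(- \frac{1}{7}\right) \left(-5\right) = \frac{5}{7}$)
$r{\left(z \right)} = \frac{z}{7}$ ($r{\left(z \right)} = z \frac{1}{7} = \frac{z}{7}$)
$s = -5$
$\left(r{\left(3 \right)} + 74 J{\left(1,6 \right)} s \left(-1\right)\right) - \left(92 + 81\right)^{2} = \left(\frac{1}{7} \cdot 3 + 74 \cdot \frac{5}{7} \left(-5\right) \left(-1\right)\right) - \left(92 + 81\right)^{2} = \left(\frac{3}{7} + 74 \left(\left(- \frac{25}{7}\right) \left(-1\right)\right)\right) - 173^{2} = \left(\frac{3}{7} + 74 \cdot \frac{25}{7}\right) - 29929 = \left(\frac{3}{7} + \frac{1850}{7}\right) - 29929 = \frac{1853}{7} - 29929 = - \frac{207650}{7}$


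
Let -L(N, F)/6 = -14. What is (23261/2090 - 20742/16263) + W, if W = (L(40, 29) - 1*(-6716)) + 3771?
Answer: 119879914811/11329890 ≈ 10581.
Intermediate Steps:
L(N, F) = 84 (L(N, F) = -6*(-14) = 84)
W = 10571 (W = (84 - 1*(-6716)) + 3771 = (84 + 6716) + 3771 = 6800 + 3771 = 10571)
(23261/2090 - 20742/16263) + W = (23261/2090 - 20742/16263) + 10571 = (23261*(1/2090) - 20742*1/16263) + 10571 = (23261/2090 - 6914/5421) + 10571 = 111647621/11329890 + 10571 = 119879914811/11329890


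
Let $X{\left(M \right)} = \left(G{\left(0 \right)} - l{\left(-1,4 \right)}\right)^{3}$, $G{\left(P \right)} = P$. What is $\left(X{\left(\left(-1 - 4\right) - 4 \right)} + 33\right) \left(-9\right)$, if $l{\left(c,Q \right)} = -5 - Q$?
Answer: $-6858$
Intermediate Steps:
$X{\left(M \right)} = 729$ ($X{\left(M \right)} = \left(0 - \left(-5 - 4\right)\right)^{3} = \left(0 - -9\right)^{3} = \left(0 + 9\right)^{3} = 9^{3} = 729$)
$\left(X{\left(\left(-1 - 4\right) - 4 \right)} + 33\right) \left(-9\right) = \left(729 + 33\right) \left(-9\right) = 762 \left(-9\right) = -6858$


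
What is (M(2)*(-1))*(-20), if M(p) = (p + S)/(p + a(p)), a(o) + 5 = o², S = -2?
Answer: 0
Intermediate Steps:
a(o) = -5 + o²
M(p) = (-2 + p)/(-5 + p + p²) (M(p) = (p - 2)/(p + (-5 + p²)) = (-2 + p)/(-5 + p + p²))
(M(2)*(-1))*(-20) = (((-2 + 2)/(-5 + 2 + 2²))*(-1))*(-20) = ((0/(-5 + 2 + 4))*(-1))*(-20) = ((0/1)*(-1))*(-20) = ((1*0)*(-1))*(-20) = (0*(-1))*(-20) = 0*(-20) = 0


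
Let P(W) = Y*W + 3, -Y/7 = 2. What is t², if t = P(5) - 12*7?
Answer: 22801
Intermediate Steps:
Y = -14 (Y = -7*2 = -14)
P(W) = 3 - 14*W (P(W) = -14*W + 3 = 3 - 14*W)
t = -151 (t = (3 - 14*5) - 12*7 = (3 - 70) - 84 = -67 - 84 = -151)
t² = (-151)² = 22801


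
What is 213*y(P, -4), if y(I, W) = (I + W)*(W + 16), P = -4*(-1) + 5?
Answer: 12780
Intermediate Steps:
P = 9 (P = 4 + 5 = 9)
y(I, W) = (16 + W)*(I + W) (y(I, W) = (I + W)*(16 + W) = (16 + W)*(I + W))
213*y(P, -4) = 213*((-4)² + 16*9 + 16*(-4) + 9*(-4)) = 213*(16 + 144 - 64 - 36) = 213*60 = 12780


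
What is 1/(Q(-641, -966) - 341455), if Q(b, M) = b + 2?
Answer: -1/342094 ≈ -2.9232e-6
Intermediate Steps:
Q(b, M) = 2 + b
1/(Q(-641, -966) - 341455) = 1/((2 - 641) - 341455) = 1/(-639 - 341455) = 1/(-342094) = -1/342094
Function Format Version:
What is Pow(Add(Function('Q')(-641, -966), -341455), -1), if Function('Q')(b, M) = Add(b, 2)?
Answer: Rational(-1, 342094) ≈ -2.9232e-6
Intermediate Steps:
Function('Q')(b, M) = Add(2, b)
Pow(Add(Function('Q')(-641, -966), -341455), -1) = Pow(Add(Add(2, -641), -341455), -1) = Pow(Add(-639, -341455), -1) = Pow(-342094, -1) = Rational(-1, 342094)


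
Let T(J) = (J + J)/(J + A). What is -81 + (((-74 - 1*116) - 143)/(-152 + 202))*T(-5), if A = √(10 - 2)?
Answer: -1710/17 - 666*√2/85 ≈ -111.67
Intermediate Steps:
A = 2*√2 (A = √8 = 2*√2 ≈ 2.8284)
T(J) = 2*J/(J + 2*√2) (T(J) = (J + J)/(J + 2*√2) = (2*J)/(J + 2*√2) = 2*J/(J + 2*√2))
-81 + (((-74 - 1*116) - 143)/(-152 + 202))*T(-5) = -81 + (((-74 - 1*116) - 143)/(-152 + 202))*(2*(-5)/(-5 + 2*√2)) = -81 + (((-74 - 116) - 143)/50)*(-10/(-5 + 2*√2)) = -81 + ((-190 - 143)*(1/50))*(-10/(-5 + 2*√2)) = -81 + (-333*1/50)*(-10/(-5 + 2*√2)) = -81 - (-333)/(5*(-5 + 2*√2)) = -81 + 333/(5*(-5 + 2*√2))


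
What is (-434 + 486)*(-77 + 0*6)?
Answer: -4004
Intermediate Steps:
(-434 + 486)*(-77 + 0*6) = 52*(-77 + 0) = 52*(-77) = -4004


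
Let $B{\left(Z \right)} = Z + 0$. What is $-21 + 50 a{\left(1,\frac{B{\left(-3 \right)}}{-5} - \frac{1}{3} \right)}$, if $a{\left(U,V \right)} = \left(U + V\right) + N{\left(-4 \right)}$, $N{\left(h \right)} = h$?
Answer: $- \frac{473}{3} \approx -157.67$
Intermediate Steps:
$B{\left(Z \right)} = Z$
$a{\left(U,V \right)} = -4 + U + V$ ($a{\left(U,V \right)} = \left(U + V\right) - 4 = -4 + U + V$)
$-21 + 50 a{\left(1,\frac{B{\left(-3 \right)}}{-5} - \frac{1}{3} \right)} = -21 + 50 \left(-4 + 1 - \left(\frac{1}{3} - \frac{3}{5}\right)\right) = -21 + 50 \left(-4 + 1 - - \frac{4}{15}\right) = -21 + 50 \left(-4 + 1 + \left(\frac{3}{5} - \frac{1}{3}\right)\right) = -21 + 50 \left(-4 + 1 + \frac{4}{15}\right) = -21 + 50 \left(- \frac{41}{15}\right) = -21 - \frac{410}{3} = - \frac{473}{3}$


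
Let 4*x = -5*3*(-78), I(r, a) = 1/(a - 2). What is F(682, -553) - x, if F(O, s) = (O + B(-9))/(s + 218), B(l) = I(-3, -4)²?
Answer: -3552103/12060 ≈ -294.54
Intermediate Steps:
I(r, a) = 1/(-2 + a)
B(l) = 1/36 (B(l) = (1/(-2 - 4))² = (1/(-6))² = (-⅙)² = 1/36)
F(O, s) = (1/36 + O)/(218 + s) (F(O, s) = (O + 1/36)/(s + 218) = (1/36 + O)/(218 + s))
x = 585/2 (x = (-5*3*(-78))/4 = (-15*(-78))/4 = (¼)*1170 = 585/2 ≈ 292.50)
F(682, -553) - x = (1/36 + 682)/(218 - 553) - 1*585/2 = (24553/36)/(-335) - 585/2 = -1/335*24553/36 - 585/2 = -24553/12060 - 585/2 = -3552103/12060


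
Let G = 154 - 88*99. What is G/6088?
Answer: -4279/3044 ≈ -1.4057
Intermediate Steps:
G = -8558 (G = 154 - 8712 = -8558)
G/6088 = -8558/6088 = -8558*1/6088 = -4279/3044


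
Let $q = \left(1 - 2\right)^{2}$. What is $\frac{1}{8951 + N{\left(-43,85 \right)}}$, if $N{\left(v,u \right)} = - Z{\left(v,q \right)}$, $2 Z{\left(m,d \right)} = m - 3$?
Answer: $\frac{1}{8974} \approx 0.00011143$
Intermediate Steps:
$q = 1$ ($q = \left(-1\right)^{2} = 1$)
$Z{\left(m,d \right)} = - \frac{3}{2} + \frac{m}{2}$ ($Z{\left(m,d \right)} = \frac{m - 3}{2} = \frac{-3 + m}{2} = - \frac{3}{2} + \frac{m}{2}$)
$N{\left(v,u \right)} = \frac{3}{2} - \frac{v}{2}$ ($N{\left(v,u \right)} = - (- \frac{3}{2} + \frac{v}{2}) = \frac{3}{2} - \frac{v}{2}$)
$\frac{1}{8951 + N{\left(-43,85 \right)}} = \frac{1}{8951 + \left(\frac{3}{2} - - \frac{43}{2}\right)} = \frac{1}{8951 + \left(\frac{3}{2} + \frac{43}{2}\right)} = \frac{1}{8951 + 23} = \frac{1}{8974}$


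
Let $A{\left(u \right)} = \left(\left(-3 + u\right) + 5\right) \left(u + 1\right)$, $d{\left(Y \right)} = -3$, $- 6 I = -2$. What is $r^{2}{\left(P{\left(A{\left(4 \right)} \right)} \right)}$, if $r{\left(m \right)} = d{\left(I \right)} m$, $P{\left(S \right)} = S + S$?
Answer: $32400$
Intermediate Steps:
$I = \frac{1}{3}$ ($I = \left(- \frac{1}{6}\right) \left(-2\right) = \frac{1}{3} \approx 0.33333$)
$A{\left(u \right)} = \left(1 + u\right) \left(2 + u\right)$ ($A{\left(u \right)} = \left(2 + u\right) \left(1 + u\right) = \left(1 + u\right) \left(2 + u\right)$)
$P{\left(S \right)} = 2 S$
$r{\left(m \right)} = - 3 m$
$r^{2}{\left(P{\left(A{\left(4 \right)} \right)} \right)} = \left(- 3 \cdot 2 \left(2 + 4^{2} + 3 \cdot 4\right)\right)^{2} = \left(- 3 \cdot 2 \left(2 + 16 + 12\right)\right)^{2} = \left(- 3 \cdot 2 \cdot 30\right)^{2} = \left(\left(-3\right) 60\right)^{2} = \left(-180\right)^{2} = 32400$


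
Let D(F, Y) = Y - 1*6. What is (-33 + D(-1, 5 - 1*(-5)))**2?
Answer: 841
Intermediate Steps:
D(F, Y) = -6 + Y (D(F, Y) = Y - 6 = -6 + Y)
(-33 + D(-1, 5 - 1*(-5)))**2 = (-33 + (-6 + (5 - 1*(-5))))**2 = (-33 + (-6 + (5 + 5)))**2 = (-33 + (-6 + 10))**2 = (-33 + 4)**2 = (-29)**2 = 841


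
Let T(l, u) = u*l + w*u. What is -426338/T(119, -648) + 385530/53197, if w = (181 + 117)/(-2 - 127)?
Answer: 1114383279319/86483639628 ≈ 12.885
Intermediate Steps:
w = -298/129 (w = 298/(-129) = 298*(-1/129) = -298/129 ≈ -2.3101)
T(l, u) = -298*u/129 + l*u (T(l, u) = u*l - 298*u/129 = l*u - 298*u/129 = -298*u/129 + l*u)
-426338/T(119, -648) + 385530/53197 = -426338*(-43/(216*(-298 + 129*119))) + 385530/53197 = -426338*(-43/(216*(-298 + 15351))) + 385530*(1/53197) = -426338/((1/129)*(-648)*15053) + 385530/53197 = -426338/(-3251448/43) + 385530/53197 = -426338*(-43/3251448) + 385530/53197 = 9166267/1625724 + 385530/53197 = 1114383279319/86483639628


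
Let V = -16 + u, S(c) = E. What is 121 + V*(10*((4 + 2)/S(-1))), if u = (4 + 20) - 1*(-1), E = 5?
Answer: 229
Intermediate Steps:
u = 25 (u = 24 + 1 = 25)
S(c) = 5
V = 9 (V = -16 + 25 = 9)
121 + V*(10*((4 + 2)/S(-1))) = 121 + 9*(10*((4 + 2)/5)) = 121 + 9*(10*(6*(⅕))) = 121 + 9*(10*(6/5)) = 121 + 9*12 = 121 + 108 = 229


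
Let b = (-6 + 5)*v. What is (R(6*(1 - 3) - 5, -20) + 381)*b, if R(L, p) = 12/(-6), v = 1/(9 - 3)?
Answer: -379/6 ≈ -63.167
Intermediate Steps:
v = 1/6 ≈ 0.16667
R(L, p) = -2 (R(L, p) = 12*(-1/6) = -2)
b = -1/6 (b = (-6 + 5)*(1/6) = -1*1/6 = -1/6 ≈ -0.16667)
(R(6*(1 - 3) - 5, -20) + 381)*b = (-2 + 381)*(-1/6) = 379*(-1/6) = -379/6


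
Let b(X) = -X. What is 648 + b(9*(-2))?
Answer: 666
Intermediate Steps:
648 + b(9*(-2)) = 648 - 9*(-2) = 648 - 1*(-18) = 648 + 18 = 666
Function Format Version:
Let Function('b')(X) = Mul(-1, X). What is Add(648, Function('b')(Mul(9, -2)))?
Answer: 666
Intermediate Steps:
Add(648, Function('b')(Mul(9, -2))) = Add(648, Mul(-1, Mul(9, -2))) = Add(648, Mul(-1, -18)) = Add(648, 18) = 666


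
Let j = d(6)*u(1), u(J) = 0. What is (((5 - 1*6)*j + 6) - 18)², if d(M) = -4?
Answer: 144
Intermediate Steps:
j = 0 (j = -4*0 = 0)
(((5 - 1*6)*j + 6) - 18)² = (((5 - 1*6)*0 + 6) - 18)² = (((5 - 6)*0 + 6) - 18)² = ((-1*0 + 6) - 18)² = ((0 + 6) - 18)² = (6 - 18)² = (-12)² = 144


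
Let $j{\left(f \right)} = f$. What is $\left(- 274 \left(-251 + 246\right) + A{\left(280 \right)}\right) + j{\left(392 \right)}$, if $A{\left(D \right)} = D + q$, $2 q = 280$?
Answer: $2182$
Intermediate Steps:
$q = 140$ ($q = \frac{1}{2} \cdot 280 = 140$)
$A{\left(D \right)} = 140 + D$ ($A{\left(D \right)} = D + 140 = 140 + D$)
$\left(- 274 \left(-251 + 246\right) + A{\left(280 \right)}\right) + j{\left(392 \right)} = \left(- 274 \left(-251 + 246\right) + \left(140 + 280\right)\right) + 392 = \left(\left(-274\right) \left(-5\right) + 420\right) + 392 = \left(1370 + 420\right) + 392 = 1790 + 392 = 2182$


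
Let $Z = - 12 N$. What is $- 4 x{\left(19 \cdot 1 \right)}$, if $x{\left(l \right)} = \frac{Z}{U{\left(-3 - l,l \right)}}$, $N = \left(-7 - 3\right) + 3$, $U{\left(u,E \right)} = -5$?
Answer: $\frac{336}{5} \approx 67.2$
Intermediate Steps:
$N = -7$ ($N = -10 + 3 = -7$)
$Z = 84$ ($Z = \left(-12\right) \left(-7\right) = 84$)
$x{\left(l \right)} = - \frac{84}{5}$ ($x{\left(l \right)} = \frac{84}{-5} = 84 \left(- \frac{1}{5}\right) = - \frac{84}{5}$)
$- 4 x{\left(19 \cdot 1 \right)} = \left(-4\right) \left(- \frac{84}{5}\right) = \frac{336}{5}$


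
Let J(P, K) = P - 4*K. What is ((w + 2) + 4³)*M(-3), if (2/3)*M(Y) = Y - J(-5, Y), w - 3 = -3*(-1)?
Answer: -1080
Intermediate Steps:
w = 6 (w = 3 - 3*(-1) = 3 + 3 = 6)
J(P, K) = P - 4*K
M(Y) = 15/2 + 15*Y/2 (M(Y) = 3*(Y - (-5 - 4*Y))/2 = 3*(Y + (5 + 4*Y))/2 = 3*(5 + 5*Y)/2 = 15/2 + 15*Y/2)
((w + 2) + 4³)*M(-3) = ((6 + 2) + 4³)*(15/2 + (15/2)*(-3)) = (8 + 64)*(15/2 - 45/2) = 72*(-15) = -1080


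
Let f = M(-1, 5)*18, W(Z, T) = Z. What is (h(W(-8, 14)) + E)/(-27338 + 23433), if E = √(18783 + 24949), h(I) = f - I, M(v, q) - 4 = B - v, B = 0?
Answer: -98/3905 - 58*√13/3905 ≈ -0.078648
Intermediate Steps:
M(v, q) = 4 - v (M(v, q) = 4 + (0 - v) = 4 - v)
f = 90 (f = (4 - 1*(-1))*18 = (4 + 1)*18 = 5*18 = 90)
h(I) = 90 - I
E = 58*√13 (E = √43732 = 58*√13 ≈ 209.12)
(h(W(-8, 14)) + E)/(-27338 + 23433) = ((90 - 1*(-8)) + 58*√13)/(-27338 + 23433) = ((90 + 8) + 58*√13)/(-3905) = (98 + 58*√13)*(-1/3905) = -98/3905 - 58*√13/3905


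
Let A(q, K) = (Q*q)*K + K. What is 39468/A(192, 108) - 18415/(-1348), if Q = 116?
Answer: 3695849227/270216036 ≈ 13.677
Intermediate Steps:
A(q, K) = K + 116*K*q (A(q, K) = (116*q)*K + K = 116*K*q + K = K + 116*K*q)
39468/A(192, 108) - 18415/(-1348) = 39468/((108*(1 + 116*192))) - 18415/(-1348) = 39468/((108*(1 + 22272))) - 18415*(-1/1348) = 39468/((108*22273)) + 18415/1348 = 39468/2405484 + 18415/1348 = 39468*(1/2405484) + 18415/1348 = 3289/200457 + 18415/1348 = 3695849227/270216036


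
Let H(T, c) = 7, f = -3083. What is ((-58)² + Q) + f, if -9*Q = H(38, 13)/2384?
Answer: 6029129/21456 ≈ 281.00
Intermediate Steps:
Q = -7/21456 (Q = -7/(9*2384) = -⅑*7/2384 = -7/21456 ≈ -0.00032625)
((-58)² + Q) + f = ((-58)² - 7/21456) - 3083 = (3364 - 7/21456) - 3083 = 72177977/21456 - 3083 = 6029129/21456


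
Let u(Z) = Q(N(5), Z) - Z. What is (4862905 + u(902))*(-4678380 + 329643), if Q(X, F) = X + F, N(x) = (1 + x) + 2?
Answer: -21147529690881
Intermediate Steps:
N(x) = 3 + x
Q(X, F) = F + X
u(Z) = 8 (u(Z) = (Z + (3 + 5)) - Z = (Z + 8) - Z = (8 + Z) - Z = 8)
(4862905 + u(902))*(-4678380 + 329643) = (4862905 + 8)*(-4678380 + 329643) = 4862913*(-4348737) = -21147529690881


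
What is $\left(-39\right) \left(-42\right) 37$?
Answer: $60606$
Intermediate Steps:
$\left(-39\right) \left(-42\right) 37 = 1638 \cdot 37 = 60606$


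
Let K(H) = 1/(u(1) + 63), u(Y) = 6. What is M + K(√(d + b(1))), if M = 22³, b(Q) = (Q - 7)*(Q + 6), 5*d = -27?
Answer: 734713/69 ≈ 10648.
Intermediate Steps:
d = -27/5 (d = (⅕)*(-27) = -27/5 ≈ -5.4000)
b(Q) = (-7 + Q)*(6 + Q)
K(H) = 1/69 (K(H) = 1/(6 + 63) = 1/69)
M = 10648
M + K(√(d + b(1))) = 10648 + 1/69 = 734713/69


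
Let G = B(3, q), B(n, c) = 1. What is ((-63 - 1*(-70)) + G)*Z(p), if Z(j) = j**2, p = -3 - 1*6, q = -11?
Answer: 648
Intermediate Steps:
p = -9 (p = -3 - 6 = -9)
G = 1
((-63 - 1*(-70)) + G)*Z(p) = ((-63 - 1*(-70)) + 1)*(-9)**2 = ((-63 + 70) + 1)*81 = (7 + 1)*81 = 8*81 = 648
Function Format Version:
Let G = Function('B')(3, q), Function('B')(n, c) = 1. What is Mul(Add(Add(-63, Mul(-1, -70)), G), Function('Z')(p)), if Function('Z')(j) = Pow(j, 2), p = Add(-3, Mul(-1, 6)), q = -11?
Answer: 648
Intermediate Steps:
p = -9 (p = Add(-3, -6) = -9)
G = 1
Mul(Add(Add(-63, Mul(-1, -70)), G), Function('Z')(p)) = Mul(Add(Add(-63, Mul(-1, -70)), 1), Pow(-9, 2)) = Mul(Add(Add(-63, 70), 1), 81) = Mul(Add(7, 1), 81) = Mul(8, 81) = 648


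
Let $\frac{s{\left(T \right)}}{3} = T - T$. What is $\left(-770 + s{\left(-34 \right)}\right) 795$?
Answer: $-612150$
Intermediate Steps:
$s{\left(T \right)} = 0$ ($s{\left(T \right)} = 3 \left(T - T\right) = 3 \cdot 0 = 0$)
$\left(-770 + s{\left(-34 \right)}\right) 795 = \left(-770 + 0\right) 795 = \left(-770\right) 795 = -612150$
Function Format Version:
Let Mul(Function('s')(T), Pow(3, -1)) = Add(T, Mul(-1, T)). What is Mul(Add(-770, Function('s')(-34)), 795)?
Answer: -612150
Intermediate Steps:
Function('s')(T) = 0 (Function('s')(T) = Mul(3, Add(T, Mul(-1, T))) = Mul(3, 0) = 0)
Mul(Add(-770, Function('s')(-34)), 795) = Mul(Add(-770, 0), 795) = Mul(-770, 795) = -612150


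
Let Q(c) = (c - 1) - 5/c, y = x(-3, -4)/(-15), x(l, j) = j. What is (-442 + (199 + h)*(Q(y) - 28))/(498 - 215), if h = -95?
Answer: -80704/4245 ≈ -19.012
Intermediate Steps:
y = 4/15 (y = -4/(-15) = -4*(-1/15) = 4/15 ≈ 0.26667)
Q(c) = -1 + c - 5/c (Q(c) = (-1 + c) - 5/c = -1 + c - 5/c)
(-442 + (199 + h)*(Q(y) - 28))/(498 - 215) = (-442 + (199 - 95)*((-1 + 4/15 - 5/4/15) - 28))/(498 - 215) = (-442 + 104*((-1 + 4/15 - 5*15/4) - 28))/283 = (-442 + 104*((-1 + 4/15 - 75/4) - 28))*(1/283) = (-442 + 104*(-1169/60 - 28))*(1/283) = (-442 + 104*(-2849/60))*(1/283) = (-442 - 74074/15)*(1/283) = -80704/15*1/283 = -80704/4245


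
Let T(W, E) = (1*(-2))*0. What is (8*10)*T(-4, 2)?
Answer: 0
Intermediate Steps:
T(W, E) = 0 (T(W, E) = -2*0 = 0)
(8*10)*T(-4, 2) = (8*10)*0 = 80*0 = 0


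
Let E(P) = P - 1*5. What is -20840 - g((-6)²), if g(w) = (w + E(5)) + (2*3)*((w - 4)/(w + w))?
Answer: -62636/3 ≈ -20879.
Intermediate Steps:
E(P) = -5 + P (E(P) = P - 5 = -5 + P)
g(w) = w + 3*(-4 + w)/w (g(w) = (w + (-5 + 5)) + (2*3)*((w - 4)/(w + w)) = (w + 0) + 6*((-4 + w)/((2*w))) = w + 6*((-4 + w)*(1/(2*w))) = w + 6*((-4 + w)/(2*w)) = w + 3*(-4 + w)/w)
-20840 - g((-6)²) = -20840 - (3 + (-6)² - 12/((-6)²)) = -20840 - (3 + 36 - 12/36) = -20840 - (3 + 36 - 12*1/36) = -20840 - (3 + 36 - ⅓) = -20840 - 1*116/3 = -20840 - 116/3 = -62636/3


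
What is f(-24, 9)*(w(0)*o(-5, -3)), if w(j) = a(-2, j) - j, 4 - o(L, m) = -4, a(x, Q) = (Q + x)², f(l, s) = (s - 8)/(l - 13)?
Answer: -32/37 ≈ -0.86486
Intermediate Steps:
f(l, s) = (-8 + s)/(-13 + l)
o(L, m) = 8 (o(L, m) = 4 - 1*(-4) = 4 + 4 = 8)
w(j) = (-2 + j)² - j (w(j) = (j - 2)² - j = (-2 + j)² - j)
f(-24, 9)*(w(0)*o(-5, -3)) = ((-8 + 9)/(-13 - 24))*(((-2 + 0)² - 1*0)*8) = (1/(-37))*(((-2)² + 0)*8) = (-1/37*1)*((4 + 0)*8) = -4*8/37 = -1/37*32 = -32/37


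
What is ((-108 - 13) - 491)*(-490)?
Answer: 299880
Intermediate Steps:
((-108 - 13) - 491)*(-490) = (-121 - 491)*(-490) = -612*(-490) = 299880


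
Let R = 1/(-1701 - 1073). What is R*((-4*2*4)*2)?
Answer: 32/1387 ≈ 0.023071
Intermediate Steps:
R = -1/2774 (R = 1/(-2774) = -1/2774 ≈ -0.00036049)
R*((-4*2*4)*2) = --4*2*4*2/2774 = -(-8*4)*2/2774 = -(-16)*2/1387 = -1/2774*(-64) = 32/1387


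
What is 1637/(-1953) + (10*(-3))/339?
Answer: -204511/220689 ≈ -0.92669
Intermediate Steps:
1637/(-1953) + (10*(-3))/339 = 1637*(-1/1953) - 30*1/339 = -1637/1953 - 10/113 = -204511/220689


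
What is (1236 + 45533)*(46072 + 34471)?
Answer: 3766915567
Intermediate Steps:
(1236 + 45533)*(46072 + 34471) = 46769*80543 = 3766915567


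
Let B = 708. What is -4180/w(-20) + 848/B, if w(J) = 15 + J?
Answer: 148184/177 ≈ 837.20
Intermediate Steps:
-4180/w(-20) + 848/B = -4180/(15 - 20) + 848/708 = -4180/(-5) + 848*(1/708) = -4180*(-⅕) + 212/177 = 836 + 212/177 = 148184/177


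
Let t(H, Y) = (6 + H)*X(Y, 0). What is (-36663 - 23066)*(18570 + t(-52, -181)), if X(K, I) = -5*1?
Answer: -1122905200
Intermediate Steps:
X(K, I) = -5
t(H, Y) = -30 - 5*H (t(H, Y) = (6 + H)*(-5) = -30 - 5*H)
(-36663 - 23066)*(18570 + t(-52, -181)) = (-36663 - 23066)*(18570 + (-30 - 5*(-52))) = -59729*(18570 + (-30 + 260)) = -59729*(18570 + 230) = -59729*18800 = -1122905200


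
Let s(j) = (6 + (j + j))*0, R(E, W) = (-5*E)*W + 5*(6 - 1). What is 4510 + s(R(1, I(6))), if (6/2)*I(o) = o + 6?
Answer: 4510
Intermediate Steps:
I(o) = 2 + o/3 (I(o) = (o + 6)/3 = (6 + o)/3 = 2 + o/3)
R(E, W) = 25 - 5*E*W (R(E, W) = -5*E*W + 5*5 = -5*E*W + 25 = 25 - 5*E*W)
s(j) = 0 (s(j) = (6 + 2*j)*0 = 0)
4510 + s(R(1, I(6))) = 4510 + 0 = 4510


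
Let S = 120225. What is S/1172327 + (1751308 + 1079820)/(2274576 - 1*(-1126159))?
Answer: 286758550787/306674881565 ≈ 0.93506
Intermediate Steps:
S/1172327 + (1751308 + 1079820)/(2274576 - 1*(-1126159)) = 120225/1172327 + (1751308 + 1079820)/(2274576 - 1*(-1126159)) = 120225*(1/1172327) + 2831128/(2274576 + 1126159) = 120225/1172327 + 2831128/3400735 = 286758550787/306674881565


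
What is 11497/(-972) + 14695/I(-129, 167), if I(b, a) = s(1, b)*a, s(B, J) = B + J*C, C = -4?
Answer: -978355943/83921508 ≈ -11.658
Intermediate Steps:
s(B, J) = B - 4*J (s(B, J) = B + J*(-4) = B - 4*J)
I(b, a) = a*(1 - 4*b) (I(b, a) = (1 - 4*b)*a = a*(1 - 4*b))
11497/(-972) + 14695/I(-129, 167) = 11497/(-972) + 14695/((167*(1 - 4*(-129)))) = 11497*(-1/972) + 14695/((167*(1 + 516))) = -11497/972 + 14695/((167*517)) = -11497/972 + 14695/86339 = -978355943/83921508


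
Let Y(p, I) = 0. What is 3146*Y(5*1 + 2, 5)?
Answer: 0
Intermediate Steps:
3146*Y(5*1 + 2, 5) = 3146*0 = 0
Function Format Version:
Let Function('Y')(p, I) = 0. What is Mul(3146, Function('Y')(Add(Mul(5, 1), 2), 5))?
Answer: 0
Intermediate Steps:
Mul(3146, Function('Y')(Add(Mul(5, 1), 2), 5)) = Mul(3146, 0) = 0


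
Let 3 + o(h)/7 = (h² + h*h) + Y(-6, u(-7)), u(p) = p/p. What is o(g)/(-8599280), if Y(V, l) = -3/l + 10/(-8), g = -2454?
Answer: -337238293/34397120 ≈ -9.8043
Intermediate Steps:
u(p) = 1
Y(V, l) = -5/4 - 3/l (Y(V, l) = -3/l + 10*(-⅛) = -3/l - 5/4 = -5/4 - 3/l)
o(h) = -203/4 + 14*h² (o(h) = -21 + 7*((h² + h*h) + (-5/4 - 3/1)) = -21 + 7*((h² + h²) + (-5/4 - 3*1)) = -21 + 7*(2*h² + (-5/4 - 3)) = -21 + 7*(2*h² - 17/4) = -21 + 7*(-17/4 + 2*h²) = -21 + (-119/4 + 14*h²) = -203/4 + 14*h²)
o(g)/(-8599280) = (-203/4 + 14*(-2454)²)/(-8599280) = (-203/4 + 14*6022116)*(-1/8599280) = (-203/4 + 84309624)*(-1/8599280) = (337238293/4)*(-1/8599280) = -337238293/34397120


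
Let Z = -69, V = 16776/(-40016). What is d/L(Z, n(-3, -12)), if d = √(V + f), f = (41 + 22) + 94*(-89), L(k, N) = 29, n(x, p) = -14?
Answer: I*√207751582406/145058 ≈ 3.1422*I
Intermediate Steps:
V = -2097/5002 (V = 16776*(-1/40016) = -2097/5002 ≈ -0.41923)
f = -8303 (f = 63 - 8366 = -8303)
d = I*√207751582406/5002 (d = √(-2097/5002 - 8303) = √(-41533703/5002) = I*√207751582406/5002 ≈ 91.123*I)
d/L(Z, n(-3, -12)) = (I*√207751582406/5002)/29 = (I*√207751582406/5002)*(1/29) = I*√207751582406/145058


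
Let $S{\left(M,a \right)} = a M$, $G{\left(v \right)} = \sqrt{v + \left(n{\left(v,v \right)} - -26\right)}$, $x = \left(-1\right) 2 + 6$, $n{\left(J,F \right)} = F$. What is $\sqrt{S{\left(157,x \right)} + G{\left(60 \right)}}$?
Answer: $\sqrt{628 + \sqrt{146}} \approx 25.3$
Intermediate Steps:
$x = 4$ ($x = -2 + 6 = 4$)
$G{\left(v \right)} = \sqrt{26 + 2 v}$ ($G{\left(v \right)} = \sqrt{v + \left(v - -26\right)} = \sqrt{v + \left(v + 26\right)} = \sqrt{v + \left(26 + v\right)} = \sqrt{26 + 2 v}$)
$S{\left(M,a \right)} = M a$
$\sqrt{S{\left(157,x \right)} + G{\left(60 \right)}} = \sqrt{157 \cdot 4 + \sqrt{26 + 2 \cdot 60}} = \sqrt{628 + \sqrt{26 + 120}} = \sqrt{628 + \sqrt{146}}$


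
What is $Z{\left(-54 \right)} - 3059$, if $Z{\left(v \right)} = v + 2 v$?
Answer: $-3221$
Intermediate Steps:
$Z{\left(v \right)} = 3 v$
$Z{\left(-54 \right)} - 3059 = 3 \left(-54\right) - 3059 = -162 - 3059 = -3221$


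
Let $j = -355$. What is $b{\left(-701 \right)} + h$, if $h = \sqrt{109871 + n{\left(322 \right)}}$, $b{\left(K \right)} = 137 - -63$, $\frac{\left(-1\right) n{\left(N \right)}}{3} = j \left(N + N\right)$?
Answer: $200 + \sqrt{795731} \approx 1092.0$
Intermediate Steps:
$n{\left(N \right)} = 2130 N$ ($n{\left(N \right)} = - 3 \left(- 355 \left(N + N\right)\right) = - 3 \left(- 355 \cdot 2 N\right) = - 3 \left(- 710 N\right) = 2130 N$)
$b{\left(K \right)} = 200$ ($b{\left(K \right)} = 137 + 63 = 200$)
$h = \sqrt{795731}$ ($h = \sqrt{109871 + 2130 \cdot 322} = \sqrt{109871 + 685860} = \sqrt{795731} \approx 892.04$)
$b{\left(-701 \right)} + h = 200 + \sqrt{795731}$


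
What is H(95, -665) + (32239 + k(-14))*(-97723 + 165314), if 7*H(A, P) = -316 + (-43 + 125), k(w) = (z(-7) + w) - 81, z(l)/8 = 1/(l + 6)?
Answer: 15204730398/7 ≈ 2.1721e+9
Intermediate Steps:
z(l) = 8/(6 + l) (z(l) = 8/(l + 6) = 8/(6 + l))
k(w) = -89 + w (k(w) = (8/(6 - 7) + w) - 81 = (8/(-1) + w) - 81 = (8*(-1) + w) - 81 = (-8 + w) - 81 = -89 + w)
H(A, P) = -234/7 (H(A, P) = (-316 + (-43 + 125))/7 = (-316 + 82)/7 = (1/7)*(-234) = -234/7)
H(95, -665) + (32239 + k(-14))*(-97723 + 165314) = -234/7 + (32239 + (-89 - 14))*(-97723 + 165314) = -234/7 + (32239 - 103)*67591 = -234/7 + 32136*67591 = -234/7 + 2172104376 = 15204730398/7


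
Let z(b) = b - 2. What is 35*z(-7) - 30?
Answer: -345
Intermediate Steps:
z(b) = -2 + b
35*z(-7) - 30 = 35*(-2 - 7) - 30 = 35*(-9) - 30 = -315 - 30 = -345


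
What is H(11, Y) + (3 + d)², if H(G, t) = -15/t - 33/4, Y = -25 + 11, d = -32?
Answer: 23347/28 ≈ 833.82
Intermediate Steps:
Y = -14
H(G, t) = -33/4 - 15/t (H(G, t) = -15/t - 33*¼ = -15/t - 33/4 = -33/4 - 15/t)
H(11, Y) + (3 + d)² = (-33/4 - 15/(-14)) + (3 - 32)² = (-33/4 - 15*(-1/14)) + (-29)² = (-33/4 + 15/14) + 841 = -201/28 + 841 = 23347/28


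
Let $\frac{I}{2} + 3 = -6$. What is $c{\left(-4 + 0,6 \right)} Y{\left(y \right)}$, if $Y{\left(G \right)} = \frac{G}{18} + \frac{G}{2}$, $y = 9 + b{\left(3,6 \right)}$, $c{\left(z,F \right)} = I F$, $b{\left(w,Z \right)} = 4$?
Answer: $-780$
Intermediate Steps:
$I = -18$ ($I = -6 + 2 \left(-6\right) = -6 - 12 = -18$)
$c{\left(z,F \right)} = - 18 F$
$y = 13$ ($y = 9 + 4 = 13$)
$Y{\left(G \right)} = \frac{5 G}{9}$ ($Y{\left(G \right)} = G \frac{1}{18} + G \frac{1}{2} = \frac{G}{18} + \frac{G}{2} = \frac{5 G}{9}$)
$c{\left(-4 + 0,6 \right)} Y{\left(y \right)} = \left(-18\right) 6 \cdot \frac{5}{9} \cdot 13 = \left(-108\right) \frac{65}{9} = -780$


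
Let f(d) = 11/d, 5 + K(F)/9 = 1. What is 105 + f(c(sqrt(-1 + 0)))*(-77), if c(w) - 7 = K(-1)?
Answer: 3892/29 ≈ 134.21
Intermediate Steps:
K(F) = -36 (K(F) = -45 + 9*1 = -45 + 9 = -36)
c(w) = -29 (c(w) = 7 - 36 = -29)
105 + f(c(sqrt(-1 + 0)))*(-77) = 105 + (11/(-29))*(-77) = 105 + (11*(-1/29))*(-77) = 105 - 11/29*(-77) = 105 + 847/29 = 3892/29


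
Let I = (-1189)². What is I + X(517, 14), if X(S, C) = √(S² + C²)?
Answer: 1413721 + √267485 ≈ 1.4142e+6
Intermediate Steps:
X(S, C) = √(C² + S²)
I = 1413721
I + X(517, 14) = 1413721 + √(14² + 517²) = 1413721 + √(196 + 267289) = 1413721 + √267485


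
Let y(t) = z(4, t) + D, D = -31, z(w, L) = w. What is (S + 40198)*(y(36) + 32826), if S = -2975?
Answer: 1220877177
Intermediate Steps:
y(t) = -27 (y(t) = 4 - 31 = -27)
(S + 40198)*(y(36) + 32826) = (-2975 + 40198)*(-27 + 32826) = 37223*32799 = 1220877177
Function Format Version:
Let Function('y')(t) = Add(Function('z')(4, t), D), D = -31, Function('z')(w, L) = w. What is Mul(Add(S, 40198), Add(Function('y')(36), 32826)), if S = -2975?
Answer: 1220877177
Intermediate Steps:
Function('y')(t) = -27 (Function('y')(t) = Add(4, -31) = -27)
Mul(Add(S, 40198), Add(Function('y')(36), 32826)) = Mul(Add(-2975, 40198), Add(-27, 32826)) = Mul(37223, 32799) = 1220877177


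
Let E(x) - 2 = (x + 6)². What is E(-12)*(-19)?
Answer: -722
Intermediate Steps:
E(x) = 2 + (6 + x)² (E(x) = 2 + (x + 6)² = 2 + (6 + x)²)
E(-12)*(-19) = (2 + (6 - 12)²)*(-19) = (2 + (-6)²)*(-19) = (2 + 36)*(-19) = 38*(-19) = -722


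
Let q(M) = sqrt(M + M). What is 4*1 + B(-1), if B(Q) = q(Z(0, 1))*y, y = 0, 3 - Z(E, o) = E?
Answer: 4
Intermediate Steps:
Z(E, o) = 3 - E
q(M) = sqrt(2)*sqrt(M) (q(M) = sqrt(2*M) = sqrt(2)*sqrt(M))
B(Q) = 0 (B(Q) = (sqrt(2)*sqrt(3 - 1*0))*0 = (sqrt(2)*sqrt(3 + 0))*0 = (sqrt(2)*sqrt(3))*0 = sqrt(6)*0 = 0)
4*1 + B(-1) = 4*1 + 0 = 4 + 0 = 4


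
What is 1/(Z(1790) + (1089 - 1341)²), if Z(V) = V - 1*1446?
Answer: 1/63848 ≈ 1.5662e-5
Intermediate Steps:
Z(V) = -1446 + V (Z(V) = V - 1446 = -1446 + V)
1/(Z(1790) + (1089 - 1341)²) = 1/((-1446 + 1790) + (1089 - 1341)²) = 1/(344 + (-252)²) = 1/(344 + 63504) = 1/63848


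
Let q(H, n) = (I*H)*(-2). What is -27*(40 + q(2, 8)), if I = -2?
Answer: -1296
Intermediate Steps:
q(H, n) = 4*H (q(H, n) = -2*H*(-2) = 4*H)
-27*(40 + q(2, 8)) = -27*(40 + 4*2) = -27*(40 + 8) = -27*48 = -1296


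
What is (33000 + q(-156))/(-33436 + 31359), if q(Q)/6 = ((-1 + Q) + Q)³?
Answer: 183952782/2077 ≈ 88567.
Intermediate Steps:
q(Q) = 6*(-1 + 2*Q)³ (q(Q) = 6*((-1 + Q) + Q)³ = 6*(-1 + 2*Q)³)
(33000 + q(-156))/(-33436 + 31359) = (33000 + 6*(-1 + 2*(-156))³)/(-33436 + 31359) = (33000 + 6*(-1 - 312)³)/(-2077) = (33000 + 6*(-313)³)*(-1/2077) = (33000 + 6*(-30664297))*(-1/2077) = (33000 - 183985782)*(-1/2077) = -183952782*(-1/2077) = 183952782/2077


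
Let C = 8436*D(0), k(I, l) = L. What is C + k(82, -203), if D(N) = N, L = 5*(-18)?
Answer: -90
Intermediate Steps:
L = -90
k(I, l) = -90
C = 0 (C = 8436*0 = 0)
C + k(82, -203) = 0 - 90 = -90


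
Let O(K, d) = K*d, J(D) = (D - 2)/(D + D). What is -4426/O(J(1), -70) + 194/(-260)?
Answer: -23151/182 ≈ -127.20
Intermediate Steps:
J(D) = (-2 + D)/(2*D) (J(D) = (-2 + D)/((2*D)) = (-2 + D)*(1/(2*D)) = (-2 + D)/(2*D))
-4426/O(J(1), -70) + 194/(-260) = -4426*(-1/(35*(-2 + 1))) + 194/(-260) = -4426/(((½)*1*(-1))*(-70)) + 194*(-1/260) = -4426/((-½*(-70))) - 97/130 = -4426/35 - 97/130 = -23151/182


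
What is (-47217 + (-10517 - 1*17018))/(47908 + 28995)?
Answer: -74752/76903 ≈ -0.97203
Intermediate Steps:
(-47217 + (-10517 - 1*17018))/(47908 + 28995) = (-47217 + (-10517 - 17018))/76903 = (-47217 - 27535)*(1/76903) = -74752*1/76903 = -74752/76903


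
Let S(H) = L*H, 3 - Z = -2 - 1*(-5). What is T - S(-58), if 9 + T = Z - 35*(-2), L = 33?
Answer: 1975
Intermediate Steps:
Z = 0 (Z = 3 - (-2 - 1*(-5)) = 3 - (-2 + 5) = 3 - 1*3 = 3 - 3 = 0)
S(H) = 33*H
T = 61 (T = -9 + (0 - 35*(-2)) = -9 + (0 + 70) = -9 + 70 = 61)
T - S(-58) = 61 - 33*(-58) = 61 - 1*(-1914) = 61 + 1914 = 1975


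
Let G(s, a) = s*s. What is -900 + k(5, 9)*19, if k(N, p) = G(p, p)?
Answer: 639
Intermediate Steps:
G(s, a) = s²
k(N, p) = p²
-900 + k(5, 9)*19 = -900 + 9²*19 = -900 + 81*19 = -900 + 1539 = 639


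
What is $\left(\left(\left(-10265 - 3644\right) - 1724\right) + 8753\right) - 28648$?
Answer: $-35528$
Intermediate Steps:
$\left(\left(\left(-10265 - 3644\right) - 1724\right) + 8753\right) - 28648 = \left(\left(-13909 - 1724\right) + 8753\right) - 28648 = \left(-15633 + 8753\right) - 28648 = -6880 - 28648 = -35528$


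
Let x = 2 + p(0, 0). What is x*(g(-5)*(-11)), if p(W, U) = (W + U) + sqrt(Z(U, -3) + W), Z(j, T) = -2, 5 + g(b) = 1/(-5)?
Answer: 572/5 + 286*I*sqrt(2)/5 ≈ 114.4 + 80.893*I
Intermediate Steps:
g(b) = -26/5 (g(b) = -5 + 1/(-5) = -5 + 1*(-1/5) = -5 - 1/5 = -26/5)
p(W, U) = U + W + sqrt(-2 + W) (p(W, U) = (W + U) + sqrt(-2 + W) = (U + W) + sqrt(-2 + W) = U + W + sqrt(-2 + W))
x = 2 + I*sqrt(2) (x = 2 + (0 + 0 + sqrt(-2 + 0)) = 2 + (0 + 0 + sqrt(-2)) = 2 + (0 + 0 + I*sqrt(2)) = 2 + I*sqrt(2) ≈ 2.0 + 1.4142*I)
x*(g(-5)*(-11)) = (2 + I*sqrt(2))*(-26/5*(-11)) = (2 + I*sqrt(2))*(286/5) = 572/5 + 286*I*sqrt(2)/5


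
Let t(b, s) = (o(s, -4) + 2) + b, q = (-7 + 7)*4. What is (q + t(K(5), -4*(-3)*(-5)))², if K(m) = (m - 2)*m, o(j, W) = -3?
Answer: 196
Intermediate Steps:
K(m) = m*(-2 + m) (K(m) = (-2 + m)*m = m*(-2 + m))
q = 0 (q = 0*4 = 0)
t(b, s) = -1 + b (t(b, s) = (-3 + 2) + b = -1 + b)
(q + t(K(5), -4*(-3)*(-5)))² = (0 + (-1 + 5*(-2 + 5)))² = (0 + (-1 + 5*3))² = (0 + (-1 + 15))² = (0 + 14)² = 14² = 196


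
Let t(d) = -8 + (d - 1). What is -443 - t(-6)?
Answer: -428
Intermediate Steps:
t(d) = -9 + d (t(d) = -8 + (-1 + d) = -9 + d)
-443 - t(-6) = -443 - (-9 - 6) = -443 - 1*(-15) = -443 + 15 = -428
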